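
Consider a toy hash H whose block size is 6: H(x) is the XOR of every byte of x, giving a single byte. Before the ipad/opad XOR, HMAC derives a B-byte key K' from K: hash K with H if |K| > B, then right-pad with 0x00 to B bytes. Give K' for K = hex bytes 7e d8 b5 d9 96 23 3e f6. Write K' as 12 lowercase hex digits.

|K| = 8 > B = 6, so first hash the key.
H(K): XOR 7e⊕d8⊕b5⊕d9⊕96⊕23⊕3e⊕f6 = b7.
Zero-pad H(K) = b7 to 6 bytes: K' = b7 00 00 00 00 00.

b70000000000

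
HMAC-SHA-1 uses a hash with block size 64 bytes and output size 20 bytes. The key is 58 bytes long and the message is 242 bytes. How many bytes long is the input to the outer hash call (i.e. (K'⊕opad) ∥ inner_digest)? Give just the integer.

Key is 58 ≤ 64 bytes, zero-padded: |K'| = 64.
Outer input = (K'⊕opad) ∥ H(inner) → 64 + 20 = 84 bytes.

84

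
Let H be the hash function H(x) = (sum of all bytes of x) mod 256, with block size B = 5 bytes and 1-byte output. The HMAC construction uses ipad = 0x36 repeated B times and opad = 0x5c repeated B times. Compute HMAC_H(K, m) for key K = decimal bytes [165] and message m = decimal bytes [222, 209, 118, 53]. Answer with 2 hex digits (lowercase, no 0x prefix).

Key decimal bytes [165] = a5 is 1 byte ≤ B = 5; zero-pad to 5 bytes: K' = a5 00 00 00 00.
K' ⊕ ipad = 93 36 36 36 36.  K' ⊕ opad = f9 5c 5c 5c 5c.
Inner input = (K'⊕ipad) ∥ m = 93 36 36 36 36 ∥ de d1 76 35.
Inner hash: sum = 147+54+54+54+54+222+209+118+53 = 965; mod 256 = 197 → c5.
Outer input = (K'⊕opad) ∥ inner = f9 5c 5c 5c 5c ∥ c5.
Outer hash (tag): sum = 249+92+92+92+92+197 = 814; mod 256 = 46 → 2e.

2e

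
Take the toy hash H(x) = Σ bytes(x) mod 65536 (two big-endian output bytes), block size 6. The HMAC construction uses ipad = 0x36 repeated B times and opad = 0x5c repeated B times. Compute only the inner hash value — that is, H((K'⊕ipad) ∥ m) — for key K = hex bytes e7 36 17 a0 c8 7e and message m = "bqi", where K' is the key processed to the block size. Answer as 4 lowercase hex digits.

Key hex bytes e7 36 17 a0 c8 7e is exactly B = 6 bytes: K' = e7 36 17 a0 c8 7e.
K' ⊕ ipad = d1 00 21 96 fe 48.
Inner input = d1 00 21 96 fe 48 ∥ 62 71 69.
Inner hash: sum = 209+0+33+150+254+72+98+113+105 = 1034 → 04 0a.

040a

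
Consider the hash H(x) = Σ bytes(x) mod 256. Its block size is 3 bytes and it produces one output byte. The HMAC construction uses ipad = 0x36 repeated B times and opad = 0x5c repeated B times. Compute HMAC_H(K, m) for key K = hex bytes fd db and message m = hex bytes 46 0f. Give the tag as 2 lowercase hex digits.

c7

Key hex bytes fd db is 2 bytes ≤ B = 3; zero-pad to 3 bytes: K' = fd db 00.
K' ⊕ ipad = cb ed 36.  K' ⊕ opad = a1 87 5c.
Inner input = (K'⊕ipad) ∥ m = cb ed 36 ∥ 46 0f.
Inner hash: sum = 203+237+54+70+15 = 579; mod 256 = 67 → 43.
Outer input = (K'⊕opad) ∥ inner = a1 87 5c ∥ 43.
Outer hash (tag): sum = 161+135+92+67 = 455; mod 256 = 199 → c7.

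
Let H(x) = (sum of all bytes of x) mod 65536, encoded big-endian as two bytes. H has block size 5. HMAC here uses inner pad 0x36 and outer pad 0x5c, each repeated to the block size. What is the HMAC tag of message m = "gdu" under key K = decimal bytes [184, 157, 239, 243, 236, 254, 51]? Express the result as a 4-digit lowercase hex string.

01ee

Key decimal bytes [184, 157, 239, 243, 236, 254, 51] = b8 9d ef f3 ec fe 33 is 7 bytes > B = 5, so hash it first: H(key) = 05 54, then zero-pad to 5 bytes: K' = 05 54 00 00 00.
K' ⊕ ipad = 33 62 36 36 36.  K' ⊕ opad = 59 08 5c 5c 5c.
Inner input = (K'⊕ipad) ∥ m = 33 62 36 36 36 ∥ 67 64 75.
Inner hash: sum = 51+98+54+54+54+103+100+117 = 631 → 02 77.
Outer input = (K'⊕opad) ∥ inner = 59 08 5c 5c 5c ∥ 02 77.
Outer hash (tag): sum = 89+8+92+92+92+2+119 = 494 → 01 ee.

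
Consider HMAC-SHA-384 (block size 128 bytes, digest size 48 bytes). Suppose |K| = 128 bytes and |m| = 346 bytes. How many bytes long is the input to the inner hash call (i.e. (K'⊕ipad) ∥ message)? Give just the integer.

474

Key is 128 ≤ 128 bytes, zero-padded: |K'| = 128.
Inner input = (K'⊕ipad) ∥ m → 128 + 346 = 474 bytes.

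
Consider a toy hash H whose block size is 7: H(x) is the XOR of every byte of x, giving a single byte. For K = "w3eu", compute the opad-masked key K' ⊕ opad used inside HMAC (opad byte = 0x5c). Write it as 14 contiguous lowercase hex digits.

Key "w3eu" = 77 33 65 75 is 4 bytes ≤ B = 7; zero-pad to 7 bytes: K' = 77 33 65 75 00 00 00.
XOR each byte with 0x5c: 77⊕5c=2b, 33⊕5c=6f, 65⊕5c=39, 75⊕5c=29, 00⊕5c=5c, 00⊕5c=5c, 00⊕5c=5c.

2b6f39295c5c5c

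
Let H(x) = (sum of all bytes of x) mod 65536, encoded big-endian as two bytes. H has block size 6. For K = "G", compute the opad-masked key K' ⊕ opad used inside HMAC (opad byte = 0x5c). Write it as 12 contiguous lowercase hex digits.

Key "G" = 47 is 1 byte ≤ B = 6; zero-pad to 6 bytes: K' = 47 00 00 00 00 00.
XOR each byte with 0x5c: 47⊕5c=1b, 00⊕5c=5c, 00⊕5c=5c, 00⊕5c=5c, 00⊕5c=5c, 00⊕5c=5c.

1b5c5c5c5c5c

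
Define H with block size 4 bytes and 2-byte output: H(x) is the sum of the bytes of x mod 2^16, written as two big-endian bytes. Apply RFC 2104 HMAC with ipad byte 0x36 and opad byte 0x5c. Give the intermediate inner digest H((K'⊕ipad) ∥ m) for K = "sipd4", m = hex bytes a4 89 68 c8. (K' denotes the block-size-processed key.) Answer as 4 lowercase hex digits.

Key "sipd4" = 73 69 70 64 34 is 5 bytes > B = 4, so hash it first: H(key) = 01 e4, then zero-pad to 4 bytes: K' = 01 e4 00 00.
K' ⊕ ipad = 37 d2 36 36.
Inner input = 37 d2 36 36 ∥ a4 89 68 c8.
Inner hash: sum = 55+210+54+54+164+137+104+200 = 978 → 03 d2.

03d2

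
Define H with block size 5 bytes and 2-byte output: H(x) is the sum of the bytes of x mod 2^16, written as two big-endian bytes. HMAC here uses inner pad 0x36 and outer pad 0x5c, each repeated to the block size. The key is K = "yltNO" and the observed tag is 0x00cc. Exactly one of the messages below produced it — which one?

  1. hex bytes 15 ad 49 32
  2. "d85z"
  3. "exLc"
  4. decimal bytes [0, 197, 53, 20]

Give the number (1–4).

2

Key "yltNO" = 79 6c 74 4e 4f is exactly B = 5 bytes: K' = 79 6c 74 4e 4f.
K' ⊕ ipad = 4f 5a 42 78 79; K' ⊕ opad = 25 30 28 12 13.
m1: inner = H(4f 5a 42 78 79 15 ad 49 32) = 03 19; tag = H(25 30 28 12 13 03 19) = 00be
m2: inner = H(4f 5a 42 78 79 64 38 35 7a) = 03 27; tag = H(25 30 28 12 13 03 27) = 00cc ← matches
m3: inner = H(4f 5a 42 78 79 65 78 4c 63) = 03 68; tag = H(25 30 28 12 13 03 68) = 010d
m4: inner = H(4f 5a 42 78 79 00 c5 35 14) = 02 ea; tag = H(25 30 28 12 13 02 ea) = 018e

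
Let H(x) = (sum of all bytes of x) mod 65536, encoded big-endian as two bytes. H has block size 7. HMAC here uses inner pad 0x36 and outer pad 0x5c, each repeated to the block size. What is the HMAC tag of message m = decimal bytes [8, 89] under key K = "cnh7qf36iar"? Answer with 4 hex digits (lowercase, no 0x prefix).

035b

Key "cnh7qf36iar" = 63 6e 68 37 71 66 33 36 69 61 72 is 11 bytes > B = 7, so hash it first: H(key) = 03 ec, then zero-pad to 7 bytes: K' = 03 ec 00 00 00 00 00.
K' ⊕ ipad = 35 da 36 36 36 36 36.  K' ⊕ opad = 5f b0 5c 5c 5c 5c 5c.
Inner input = (K'⊕ipad) ∥ m = 35 da 36 36 36 36 36 ∥ 08 59.
Inner hash: sum = 53+218+54+54+54+54+54+8+89 = 638 → 02 7e.
Outer input = (K'⊕opad) ∥ inner = 5f b0 5c 5c 5c 5c 5c ∥ 02 7e.
Outer hash (tag): sum = 95+176+92+92+92+92+92+2+126 = 859 → 03 5b.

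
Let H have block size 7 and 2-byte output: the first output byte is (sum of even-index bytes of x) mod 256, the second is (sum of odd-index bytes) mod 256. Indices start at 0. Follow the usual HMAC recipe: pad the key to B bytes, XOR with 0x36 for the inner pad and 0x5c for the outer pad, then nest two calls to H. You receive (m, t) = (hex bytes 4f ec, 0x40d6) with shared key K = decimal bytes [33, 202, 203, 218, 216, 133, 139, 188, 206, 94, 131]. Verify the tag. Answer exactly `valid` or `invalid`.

Key decimal bytes [33, 202, 203, 218, 216, 133, 139, 188, 206, 94, 131] = 21 ca cb da d8 85 8b bc ce 5e 83 is 11 bytes > B = 7, so hash it first: H(key) = a0 43, then zero-pad to 7 bytes: K' = a0 43 00 00 00 00 00.
K' ⊕ ipad = 96 75 36 36 36 36 36; K' ⊕ opad = fc 1f 5c 5c 5c 5c 5c.
Inner hash: even-index sum = 548 mod 256 = 36; odd-index sum = 304 mod 256 = 48 → 24 30.
Outer hash (recomputed tag): even-index sum = 576 mod 256 = 64; odd-index sum = 251 mod 256 = 251 → 40 fb.
Recomputed tag = 40fb; claimed = 40d6 → mismatch.

invalid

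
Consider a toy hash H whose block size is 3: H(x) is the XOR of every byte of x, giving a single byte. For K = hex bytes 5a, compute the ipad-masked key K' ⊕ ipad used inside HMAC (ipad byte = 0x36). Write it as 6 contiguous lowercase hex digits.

Key hex bytes 5a is 1 byte ≤ B = 3; zero-pad to 3 bytes: K' = 5a 00 00.
XOR each byte with 0x36: 5a⊕36=6c, 00⊕36=36, 00⊕36=36.

6c3636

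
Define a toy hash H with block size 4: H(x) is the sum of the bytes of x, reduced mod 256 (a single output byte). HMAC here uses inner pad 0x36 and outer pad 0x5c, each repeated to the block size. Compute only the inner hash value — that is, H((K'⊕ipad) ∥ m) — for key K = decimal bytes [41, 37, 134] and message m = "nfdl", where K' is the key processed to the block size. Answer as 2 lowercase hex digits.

Key decimal bytes [41, 37, 134] = 29 25 86 is 3 bytes ≤ B = 4; zero-pad to 4 bytes: K' = 29 25 86 00.
K' ⊕ ipad = 1f 13 b0 36.
Inner input = 1f 13 b0 36 ∥ 6e 66 64 6c.
Inner hash: sum = 31+19+176+54+110+102+100+108 = 700; mod 256 = 188 → bc.

bc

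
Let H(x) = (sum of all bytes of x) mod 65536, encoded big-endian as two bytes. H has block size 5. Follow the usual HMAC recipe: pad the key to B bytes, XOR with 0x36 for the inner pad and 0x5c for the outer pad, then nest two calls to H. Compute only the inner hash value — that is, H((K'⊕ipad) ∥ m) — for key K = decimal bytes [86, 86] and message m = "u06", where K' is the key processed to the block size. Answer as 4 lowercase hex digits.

Key decimal bytes [86, 86] = 56 56 is 2 bytes ≤ B = 5; zero-pad to 5 bytes: K' = 56 56 00 00 00.
K' ⊕ ipad = 60 60 36 36 36.
Inner input = 60 60 36 36 36 ∥ 75 30 36.
Inner hash: sum = 96+96+54+54+54+117+48+54 = 573 → 02 3d.

023d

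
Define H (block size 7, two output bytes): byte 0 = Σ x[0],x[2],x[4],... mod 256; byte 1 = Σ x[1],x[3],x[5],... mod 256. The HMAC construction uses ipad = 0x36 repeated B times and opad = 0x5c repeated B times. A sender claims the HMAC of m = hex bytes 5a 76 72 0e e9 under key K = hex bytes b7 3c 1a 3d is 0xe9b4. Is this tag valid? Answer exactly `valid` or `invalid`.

invalid

Key hex bytes b7 3c 1a 3d is 4 bytes ≤ B = 7; zero-pad to 7 bytes: K' = b7 3c 1a 3d 00 00 00.
K' ⊕ ipad = 81 0a 2c 0b 36 36 36; K' ⊕ opad = eb 60 46 61 5c 5c 5c.
Inner hash: even-index sum = 413 mod 256 = 157; odd-index sum = 512 mod 256 = 0 → 9d 00.
Outer hash (recomputed tag): even-index sum = 489 mod 256 = 233; odd-index sum = 442 mod 256 = 186 → e9 ba.
Recomputed tag = e9ba; claimed = e9b4 → mismatch.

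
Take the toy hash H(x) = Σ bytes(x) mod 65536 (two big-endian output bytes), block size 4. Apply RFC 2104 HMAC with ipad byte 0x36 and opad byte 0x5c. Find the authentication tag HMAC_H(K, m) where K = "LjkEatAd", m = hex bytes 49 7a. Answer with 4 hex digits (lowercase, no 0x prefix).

020d

Key "LjkEatAd" = 4c 6a 6b 45 61 74 41 64 is 8 bytes > B = 4, so hash it first: H(key) = 02 e0, then zero-pad to 4 bytes: K' = 02 e0 00 00.
K' ⊕ ipad = 34 d6 36 36.  K' ⊕ opad = 5e bc 5c 5c.
Inner input = (K'⊕ipad) ∥ m = 34 d6 36 36 ∥ 49 7a.
Inner hash: sum = 52+214+54+54+73+122 = 569 → 02 39.
Outer input = (K'⊕opad) ∥ inner = 5e bc 5c 5c ∥ 02 39.
Outer hash (tag): sum = 94+188+92+92+2+57 = 525 → 02 0d.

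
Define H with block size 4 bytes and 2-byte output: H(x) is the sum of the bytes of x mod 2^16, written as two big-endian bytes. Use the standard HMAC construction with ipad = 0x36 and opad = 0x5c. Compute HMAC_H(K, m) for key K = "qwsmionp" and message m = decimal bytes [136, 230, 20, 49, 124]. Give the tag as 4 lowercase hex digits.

0154

Key "qwsmionp" = 71 77 73 6d 69 6f 6e 70 is 8 bytes > B = 4, so hash it first: H(key) = 03 7e, then zero-pad to 4 bytes: K' = 03 7e 00 00.
K' ⊕ ipad = 35 48 36 36.  K' ⊕ opad = 5f 22 5c 5c.
Inner input = (K'⊕ipad) ∥ m = 35 48 36 36 ∥ 88 e6 14 31 7c.
Inner hash: sum = 53+72+54+54+136+230+20+49+124 = 792 → 03 18.
Outer input = (K'⊕opad) ∥ inner = 5f 22 5c 5c ∥ 03 18.
Outer hash (tag): sum = 95+34+92+92+3+24 = 340 → 01 54.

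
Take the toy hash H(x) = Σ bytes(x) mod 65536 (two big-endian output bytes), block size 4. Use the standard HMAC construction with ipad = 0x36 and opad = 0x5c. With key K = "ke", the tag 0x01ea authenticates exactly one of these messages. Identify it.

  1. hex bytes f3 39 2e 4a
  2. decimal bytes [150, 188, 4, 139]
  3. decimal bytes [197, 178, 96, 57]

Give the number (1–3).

Key "ke" = 6b 65 is 2 bytes ≤ B = 4; zero-pad to 4 bytes: K' = 6b 65 00 00.
K' ⊕ ipad = 5d 53 36 36; K' ⊕ opad = 37 39 5c 5c.
m1: inner = H(5d 53 36 36 f3 39 2e 4a) = 02 c0; tag = H(37 39 5c 5c 02 c0) = 01ea ← matches
m2: inner = H(5d 53 36 36 96 bc 04 8b) = 02 fd; tag = H(37 39 5c 5c 02 fd) = 0227
m3: inner = H(5d 53 36 36 c5 b2 60 39) = 03 2c; tag = H(37 39 5c 5c 03 2c) = 0157

1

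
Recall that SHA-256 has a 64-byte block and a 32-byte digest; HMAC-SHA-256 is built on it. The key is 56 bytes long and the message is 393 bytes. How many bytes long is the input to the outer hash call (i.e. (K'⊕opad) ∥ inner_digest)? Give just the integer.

96

Key is 56 ≤ 64 bytes, zero-padded: |K'| = 64.
Outer input = (K'⊕opad) ∥ H(inner) → 64 + 32 = 96 bytes.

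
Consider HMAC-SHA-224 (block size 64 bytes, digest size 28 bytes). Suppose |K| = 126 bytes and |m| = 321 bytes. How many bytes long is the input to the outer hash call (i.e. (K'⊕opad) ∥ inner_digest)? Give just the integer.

92

Key is 126 > 64 bytes, so it is hashed to 28 bytes then zero-padded to 64: |K'| = 64.
Outer input = (K'⊕opad) ∥ H(inner) → 64 + 28 = 92 bytes.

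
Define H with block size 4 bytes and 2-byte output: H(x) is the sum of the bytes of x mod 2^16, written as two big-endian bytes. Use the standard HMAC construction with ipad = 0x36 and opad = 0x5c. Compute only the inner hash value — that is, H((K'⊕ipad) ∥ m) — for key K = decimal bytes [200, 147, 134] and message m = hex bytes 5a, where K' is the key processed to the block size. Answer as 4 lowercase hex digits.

Key decimal bytes [200, 147, 134] = c8 93 86 is 3 bytes ≤ B = 4; zero-pad to 4 bytes: K' = c8 93 86 00.
K' ⊕ ipad = fe a5 b0 36.
Inner input = fe a5 b0 36 ∥ 5a.
Inner hash: sum = 254+165+176+54+90 = 739 → 02 e3.

02e3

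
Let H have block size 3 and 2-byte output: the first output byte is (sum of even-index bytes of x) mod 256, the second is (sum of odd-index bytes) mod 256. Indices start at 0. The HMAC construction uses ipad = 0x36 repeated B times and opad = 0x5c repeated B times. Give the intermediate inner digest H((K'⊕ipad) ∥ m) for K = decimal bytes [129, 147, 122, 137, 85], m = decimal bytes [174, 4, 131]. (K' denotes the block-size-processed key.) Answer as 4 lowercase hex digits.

Key decimal bytes [129, 147, 122, 137, 85] = 81 93 7a 89 55 is 5 bytes > B = 3, so hash it first: H(key) = 50 1c, then zero-pad to 3 bytes: K' = 50 1c 00.
K' ⊕ ipad = 66 2a 36.
Inner input = 66 2a 36 ∥ ae 04 83.
Inner hash: even-index sum = 160 mod 256 = 160; odd-index sum = 347 mod 256 = 91 → a0 5b.

a05b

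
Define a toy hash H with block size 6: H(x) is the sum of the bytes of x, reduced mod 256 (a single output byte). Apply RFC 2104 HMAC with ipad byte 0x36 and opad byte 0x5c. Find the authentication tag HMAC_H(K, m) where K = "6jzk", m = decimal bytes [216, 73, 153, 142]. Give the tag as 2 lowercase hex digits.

6e

Key "6jzk" = 36 6a 7a 6b is 4 bytes ≤ B = 6; zero-pad to 6 bytes: K' = 36 6a 7a 6b 00 00.
K' ⊕ ipad = 00 5c 4c 5d 36 36.  K' ⊕ opad = 6a 36 26 37 5c 5c.
Inner input = (K'⊕ipad) ∥ m = 00 5c 4c 5d 36 36 ∥ d8 49 99 8e.
Inner hash: sum = 0+92+76+93+54+54+216+73+153+142 = 953; mod 256 = 185 → b9.
Outer input = (K'⊕opad) ∥ inner = 6a 36 26 37 5c 5c ∥ b9.
Outer hash (tag): sum = 106+54+38+55+92+92+185 = 622; mod 256 = 110 → 6e.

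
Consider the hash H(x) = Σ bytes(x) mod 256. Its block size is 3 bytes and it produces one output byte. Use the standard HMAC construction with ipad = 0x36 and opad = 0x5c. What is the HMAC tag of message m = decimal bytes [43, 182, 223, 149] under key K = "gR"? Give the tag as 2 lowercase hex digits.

e5

Key "gR" = 67 52 is 2 bytes ≤ B = 3; zero-pad to 3 bytes: K' = 67 52 00.
K' ⊕ ipad = 51 64 36.  K' ⊕ opad = 3b 0e 5c.
Inner input = (K'⊕ipad) ∥ m = 51 64 36 ∥ 2b b6 df 95.
Inner hash: sum = 81+100+54+43+182+223+149 = 832; mod 256 = 64 → 40.
Outer input = (K'⊕opad) ∥ inner = 3b 0e 5c ∥ 40.
Outer hash (tag): sum = 59+14+92+64 = 229 → e5.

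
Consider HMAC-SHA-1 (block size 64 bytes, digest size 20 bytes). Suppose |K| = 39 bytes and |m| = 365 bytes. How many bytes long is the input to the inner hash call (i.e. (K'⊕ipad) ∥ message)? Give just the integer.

Key is 39 ≤ 64 bytes, zero-padded: |K'| = 64.
Inner input = (K'⊕ipad) ∥ m → 64 + 365 = 429 bytes.

429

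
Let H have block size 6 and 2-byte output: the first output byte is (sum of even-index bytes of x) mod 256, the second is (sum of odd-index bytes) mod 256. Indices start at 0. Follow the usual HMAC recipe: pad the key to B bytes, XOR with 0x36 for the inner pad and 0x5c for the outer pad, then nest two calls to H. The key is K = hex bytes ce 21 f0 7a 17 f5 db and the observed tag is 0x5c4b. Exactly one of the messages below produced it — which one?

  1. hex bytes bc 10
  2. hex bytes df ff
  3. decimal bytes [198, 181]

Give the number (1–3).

3

Key hex bytes ce 21 f0 7a 17 f5 db is 7 bytes > B = 6, so hash it first: H(key) = b0 90, then zero-pad to 6 bytes: K' = b0 90 00 00 00 00.
K' ⊕ ipad = 86 a6 36 36 36 36; K' ⊕ opad = ec cc 5c 5c 5c 5c.
m1: inner = H(86 a6 36 36 36 36 bc 10) = ae 22; tag = H(ec cc 5c 5c 5c 5c ae 22) = 52a6
m2: inner = H(86 a6 36 36 36 36 df ff) = d1 11; tag = H(ec cc 5c 5c 5c 5c d1 11) = 7595
m3: inner = H(86 a6 36 36 36 36 c6 b5) = b8 c7; tag = H(ec cc 5c 5c 5c 5c b8 c7) = 5c4b ← matches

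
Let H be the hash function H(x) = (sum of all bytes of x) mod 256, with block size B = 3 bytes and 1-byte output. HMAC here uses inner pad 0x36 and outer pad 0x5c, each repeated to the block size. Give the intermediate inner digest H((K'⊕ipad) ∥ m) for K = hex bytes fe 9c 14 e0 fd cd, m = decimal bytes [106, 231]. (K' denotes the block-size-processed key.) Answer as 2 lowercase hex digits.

2b

Key hex bytes fe 9c 14 e0 fd cd is 6 bytes > B = 3, so hash it first: H(key) = 58, then zero-pad to 3 bytes: K' = 58 00 00.
K' ⊕ ipad = 6e 36 36.
Inner input = 6e 36 36 ∥ 6a e7.
Inner hash: sum = 110+54+54+106+231 = 555; mod 256 = 43 → 2b.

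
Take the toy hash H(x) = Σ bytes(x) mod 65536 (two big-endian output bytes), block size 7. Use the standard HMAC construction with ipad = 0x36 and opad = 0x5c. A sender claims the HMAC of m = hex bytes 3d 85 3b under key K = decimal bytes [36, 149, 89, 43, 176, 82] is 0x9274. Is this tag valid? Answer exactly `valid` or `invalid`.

Key decimal bytes [36, 149, 89, 43, 176, 82] = 24 95 59 2b b0 52 is 6 bytes ≤ B = 7; zero-pad to 7 bytes: K' = 24 95 59 2b b0 52 00.
K' ⊕ ipad = 12 a3 6f 1d 86 64 36; K' ⊕ opad = 78 c9 05 77 ec 0e 5c.
Inner hash: sum = 18+163+111+29+134+100+54+61+133+59 = 862 → 03 5e.
Outer hash (recomputed tag): sum = 120+201+5+119+236+14+92+3+94 = 884 → 03 74.
Recomputed tag = 0374; claimed = 9274 → mismatch.

invalid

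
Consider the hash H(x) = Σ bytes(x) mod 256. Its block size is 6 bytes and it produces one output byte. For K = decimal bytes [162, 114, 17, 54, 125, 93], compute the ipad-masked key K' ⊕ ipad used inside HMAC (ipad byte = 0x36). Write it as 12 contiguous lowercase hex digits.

Key decimal bytes [162, 114, 17, 54, 125, 93] = a2 72 11 36 7d 5d is exactly B = 6 bytes: K' = a2 72 11 36 7d 5d.
XOR each byte with 0x36: a2⊕36=94, 72⊕36=44, 11⊕36=27, 36⊕36=00, 7d⊕36=4b, 5d⊕36=6b.

944427004b6b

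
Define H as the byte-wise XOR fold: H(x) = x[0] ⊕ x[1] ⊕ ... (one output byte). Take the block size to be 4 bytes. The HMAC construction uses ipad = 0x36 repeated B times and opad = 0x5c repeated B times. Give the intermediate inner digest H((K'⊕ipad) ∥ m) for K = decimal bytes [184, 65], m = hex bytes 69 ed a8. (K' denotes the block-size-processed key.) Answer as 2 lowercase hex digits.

Key decimal bytes [184, 65] = b8 41 is 2 bytes ≤ B = 4; zero-pad to 4 bytes: K' = b8 41 00 00.
K' ⊕ ipad = 8e 77 36 36.
Inner input = 8e 77 36 36 ∥ 69 ed a8.
Inner hash: XOR 8e⊕77⊕36⊕36⊕69⊕ed⊕a8 = d5.

d5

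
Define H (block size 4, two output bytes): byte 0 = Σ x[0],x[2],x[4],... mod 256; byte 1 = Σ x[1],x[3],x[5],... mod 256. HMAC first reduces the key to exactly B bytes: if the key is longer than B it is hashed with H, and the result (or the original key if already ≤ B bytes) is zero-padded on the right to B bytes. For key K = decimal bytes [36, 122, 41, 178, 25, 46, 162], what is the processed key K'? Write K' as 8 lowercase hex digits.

|K| = 7 > B = 4, so first hash the key.
H(K): even-index sum = 264 mod 256 = 8; odd-index sum = 346 mod 256 = 90 → 08 5a.
Zero-pad H(K) = 08 5a to 4 bytes: K' = 08 5a 00 00.

085a0000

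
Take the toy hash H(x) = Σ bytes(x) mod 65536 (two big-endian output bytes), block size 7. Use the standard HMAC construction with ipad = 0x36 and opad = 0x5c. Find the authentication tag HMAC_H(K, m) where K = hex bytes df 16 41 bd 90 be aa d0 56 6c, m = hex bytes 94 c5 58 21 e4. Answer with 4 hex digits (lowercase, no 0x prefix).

028c

Key hex bytes df 16 41 bd 90 be aa d0 56 6c is 10 bytes > B = 7, so hash it first: H(key) = 05 7d, then zero-pad to 7 bytes: K' = 05 7d 00 00 00 00 00.
K' ⊕ ipad = 33 4b 36 36 36 36 36.  K' ⊕ opad = 59 21 5c 5c 5c 5c 5c.
Inner input = (K'⊕ipad) ∥ m = 33 4b 36 36 36 36 36 ∥ 94 c5 58 21 e4.
Inner hash: sum = 51+75+54+54+54+54+54+148+197+88+33+228 = 1090 → 04 42.
Outer input = (K'⊕opad) ∥ inner = 59 21 5c 5c 5c 5c 5c ∥ 04 42.
Outer hash (tag): sum = 89+33+92+92+92+92+92+4+66 = 652 → 02 8c.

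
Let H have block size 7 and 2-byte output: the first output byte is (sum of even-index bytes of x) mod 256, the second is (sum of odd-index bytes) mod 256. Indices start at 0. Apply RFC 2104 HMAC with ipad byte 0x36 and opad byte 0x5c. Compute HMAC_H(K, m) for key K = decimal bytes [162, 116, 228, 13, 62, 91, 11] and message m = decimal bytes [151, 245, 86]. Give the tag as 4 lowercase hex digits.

4620

Key decimal bytes [162, 116, 228, 13, 62, 91, 11] = a2 74 e4 0d 3e 5b 0b is exactly B = 7 bytes: K' = a2 74 e4 0d 3e 5b 0b.
K' ⊕ ipad = 94 42 d2 3b 08 6d 3d.  K' ⊕ opad = fe 28 b8 51 62 07 57.
Inner input = (K'⊕ipad) ∥ m = 94 42 d2 3b 08 6d 3d ∥ 97 f5 56.
Inner hash: even-index sum = 672 mod 256 = 160; odd-index sum = 471 mod 256 = 215 → a0 d7.
Outer input = (K'⊕opad) ∥ inner = fe 28 b8 51 62 07 57 ∥ a0 d7.
Outer hash (tag): even-index sum = 838 mod 256 = 70; odd-index sum = 288 mod 256 = 32 → 46 20.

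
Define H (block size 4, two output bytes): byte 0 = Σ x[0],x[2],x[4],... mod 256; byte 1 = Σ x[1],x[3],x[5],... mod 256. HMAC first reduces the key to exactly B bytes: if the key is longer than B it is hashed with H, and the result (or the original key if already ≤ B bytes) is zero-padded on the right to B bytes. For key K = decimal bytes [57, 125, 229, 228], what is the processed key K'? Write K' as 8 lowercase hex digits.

Key decimal bytes [57, 125, 229, 228] = 39 7d e5 e4 is exactly B = 4 bytes: K' = 39 7d e5 e4.

397de5e4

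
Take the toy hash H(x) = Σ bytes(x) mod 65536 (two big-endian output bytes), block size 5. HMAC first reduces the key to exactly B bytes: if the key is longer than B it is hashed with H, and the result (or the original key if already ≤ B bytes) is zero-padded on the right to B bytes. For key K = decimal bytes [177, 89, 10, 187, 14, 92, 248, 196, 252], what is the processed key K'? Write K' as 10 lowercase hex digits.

04f1000000

|K| = 9 > B = 5, so first hash the key.
H(K): sum = 177+89+10+187+14+92+248+196+252 = 1265 → 04 f1.
Zero-pad H(K) = 04 f1 to 5 bytes: K' = 04 f1 00 00 00.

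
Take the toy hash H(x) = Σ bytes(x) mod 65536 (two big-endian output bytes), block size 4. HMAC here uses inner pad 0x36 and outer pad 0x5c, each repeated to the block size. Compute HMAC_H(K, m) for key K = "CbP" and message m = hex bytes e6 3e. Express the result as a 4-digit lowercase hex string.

0150

Key "CbP" = 43 62 50 is 3 bytes ≤ B = 4; zero-pad to 4 bytes: K' = 43 62 50 00.
K' ⊕ ipad = 75 54 66 36.  K' ⊕ opad = 1f 3e 0c 5c.
Inner input = (K'⊕ipad) ∥ m = 75 54 66 36 ∥ e6 3e.
Inner hash: sum = 117+84+102+54+230+62 = 649 → 02 89.
Outer input = (K'⊕opad) ∥ inner = 1f 3e 0c 5c ∥ 02 89.
Outer hash (tag): sum = 31+62+12+92+2+137 = 336 → 01 50.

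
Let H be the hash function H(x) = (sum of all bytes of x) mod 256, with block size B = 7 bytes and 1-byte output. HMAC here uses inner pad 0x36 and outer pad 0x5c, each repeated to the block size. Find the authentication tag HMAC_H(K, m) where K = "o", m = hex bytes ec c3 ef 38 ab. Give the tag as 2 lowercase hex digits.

Key "o" = 6f is 1 byte ≤ B = 7; zero-pad to 7 bytes: K' = 6f 00 00 00 00 00 00.
K' ⊕ ipad = 59 36 36 36 36 36 36.  K' ⊕ opad = 33 5c 5c 5c 5c 5c 5c.
Inner input = (K'⊕ipad) ∥ m = 59 36 36 36 36 36 36 ∥ ec c3 ef 38 ab.
Inner hash: sum = 89+54+54+54+54+54+54+236+195+239+56+171 = 1310; mod 256 = 30 → 1e.
Outer input = (K'⊕opad) ∥ inner = 33 5c 5c 5c 5c 5c 5c ∥ 1e.
Outer hash (tag): sum = 51+92+92+92+92+92+92+30 = 633; mod 256 = 121 → 79.

79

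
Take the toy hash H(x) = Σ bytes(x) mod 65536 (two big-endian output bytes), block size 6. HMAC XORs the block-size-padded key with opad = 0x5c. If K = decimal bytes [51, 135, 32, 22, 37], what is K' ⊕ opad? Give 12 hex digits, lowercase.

6fdb7c4a795c

Key decimal bytes [51, 135, 32, 22, 37] = 33 87 20 16 25 is 5 bytes ≤ B = 6; zero-pad to 6 bytes: K' = 33 87 20 16 25 00.
XOR each byte with 0x5c: 33⊕5c=6f, 87⊕5c=db, 20⊕5c=7c, 16⊕5c=4a, 25⊕5c=79, 00⊕5c=5c.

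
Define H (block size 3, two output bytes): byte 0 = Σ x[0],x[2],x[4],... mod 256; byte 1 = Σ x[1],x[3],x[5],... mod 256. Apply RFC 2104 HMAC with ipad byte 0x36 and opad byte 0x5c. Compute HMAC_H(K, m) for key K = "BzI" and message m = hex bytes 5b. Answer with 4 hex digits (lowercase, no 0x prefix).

da19

Key "BzI" = 42 7a 49 is exactly B = 3 bytes: K' = 42 7a 49.
K' ⊕ ipad = 74 4c 7f.  K' ⊕ opad = 1e 26 15.
Inner input = (K'⊕ipad) ∥ m = 74 4c 7f ∥ 5b.
Inner hash: even-index sum = 243 mod 256 = 243; odd-index sum = 167 mod 256 = 167 → f3 a7.
Outer input = (K'⊕opad) ∥ inner = 1e 26 15 ∥ f3 a7.
Outer hash (tag): even-index sum = 218 mod 256 = 218; odd-index sum = 281 mod 256 = 25 → da 19.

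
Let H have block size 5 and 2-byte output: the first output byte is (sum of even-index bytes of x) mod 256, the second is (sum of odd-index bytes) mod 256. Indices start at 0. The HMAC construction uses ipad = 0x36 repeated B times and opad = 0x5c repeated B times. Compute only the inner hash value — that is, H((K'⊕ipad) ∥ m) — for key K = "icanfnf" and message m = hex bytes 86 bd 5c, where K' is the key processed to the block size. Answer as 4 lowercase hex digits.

c921

Key "icanfnf" = 69 63 61 6e 66 6e 66 is 7 bytes > B = 5, so hash it first: H(key) = 96 3f, then zero-pad to 5 bytes: K' = 96 3f 00 00 00.
K' ⊕ ipad = a0 09 36 36 36.
Inner input = a0 09 36 36 36 ∥ 86 bd 5c.
Inner hash: even-index sum = 457 mod 256 = 201; odd-index sum = 289 mod 256 = 33 → c9 21.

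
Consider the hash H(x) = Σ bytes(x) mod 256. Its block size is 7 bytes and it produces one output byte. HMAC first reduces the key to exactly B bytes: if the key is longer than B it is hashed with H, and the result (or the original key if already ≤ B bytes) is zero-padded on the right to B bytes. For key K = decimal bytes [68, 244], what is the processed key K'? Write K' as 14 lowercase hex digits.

44f40000000000

Key decimal bytes [68, 244] = 44 f4 is 2 bytes ≤ B = 7; zero-pad to 7 bytes: K' = 44 f4 00 00 00 00 00.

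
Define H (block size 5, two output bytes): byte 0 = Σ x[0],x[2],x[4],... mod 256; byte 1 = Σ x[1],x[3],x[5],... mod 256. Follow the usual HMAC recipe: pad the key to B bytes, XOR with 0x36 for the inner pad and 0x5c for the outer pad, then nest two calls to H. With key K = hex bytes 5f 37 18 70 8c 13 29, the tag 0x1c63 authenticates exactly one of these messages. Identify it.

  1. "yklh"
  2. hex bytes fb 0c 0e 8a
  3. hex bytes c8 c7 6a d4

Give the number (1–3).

Key hex bytes 5f 37 18 70 8c 13 29 is 7 bytes > B = 5, so hash it first: H(key) = 2c ba, then zero-pad to 5 bytes: K' = 2c ba 00 00 00.
K' ⊕ ipad = 1a 8c 36 36 36; K' ⊕ opad = 70 e6 5c 5c 5c.
m1: inner = H(1a 8c 36 36 36 79 6b 6c 68) = 59 a7; tag = H(70 e6 5c 5c 5c 59 a7) = cf9b
m2: inner = H(1a 8c 36 36 36 fb 0c 0e 8a) = 1c cb; tag = H(70 e6 5c 5c 5c 1c cb) = f35e
m3: inner = H(1a 8c 36 36 36 c8 c7 6a d4) = 21 f4; tag = H(70 e6 5c 5c 5c 21 f4) = 1c63 ← matches

3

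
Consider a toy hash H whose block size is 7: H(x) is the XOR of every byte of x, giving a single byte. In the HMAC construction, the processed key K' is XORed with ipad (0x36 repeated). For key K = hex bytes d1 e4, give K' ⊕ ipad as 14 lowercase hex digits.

e7d23636363636

Key hex bytes d1 e4 is 2 bytes ≤ B = 7; zero-pad to 7 bytes: K' = d1 e4 00 00 00 00 00.
XOR each byte with 0x36: d1⊕36=e7, e4⊕36=d2, 00⊕36=36, 00⊕36=36, 00⊕36=36, 00⊕36=36, 00⊕36=36.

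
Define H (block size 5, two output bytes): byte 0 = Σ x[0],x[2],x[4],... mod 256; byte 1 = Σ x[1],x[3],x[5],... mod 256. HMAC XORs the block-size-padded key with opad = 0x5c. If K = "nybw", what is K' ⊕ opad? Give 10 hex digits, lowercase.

Key "nybw" = 6e 79 62 77 is 4 bytes ≤ B = 5; zero-pad to 5 bytes: K' = 6e 79 62 77 00.
XOR each byte with 0x5c: 6e⊕5c=32, 79⊕5c=25, 62⊕5c=3e, 77⊕5c=2b, 00⊕5c=5c.

32253e2b5c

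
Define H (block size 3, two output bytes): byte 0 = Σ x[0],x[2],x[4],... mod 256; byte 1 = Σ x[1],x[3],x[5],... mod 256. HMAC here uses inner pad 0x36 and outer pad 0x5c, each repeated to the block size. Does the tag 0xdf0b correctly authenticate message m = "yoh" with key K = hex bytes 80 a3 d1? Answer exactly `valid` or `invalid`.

Key hex bytes 80 a3 d1 is exactly B = 3 bytes: K' = 80 a3 d1.
K' ⊕ ipad = b6 95 e7; K' ⊕ opad = dc ff 8d.
Inner hash: even-index sum = 524 mod 256 = 12; odd-index sum = 374 mod 256 = 118 → 0c 76.
Outer hash (recomputed tag): even-index sum = 479 mod 256 = 223; odd-index sum = 267 mod 256 = 11 → df 0b.
Recomputed tag = df0b; claimed = df0b → match.

valid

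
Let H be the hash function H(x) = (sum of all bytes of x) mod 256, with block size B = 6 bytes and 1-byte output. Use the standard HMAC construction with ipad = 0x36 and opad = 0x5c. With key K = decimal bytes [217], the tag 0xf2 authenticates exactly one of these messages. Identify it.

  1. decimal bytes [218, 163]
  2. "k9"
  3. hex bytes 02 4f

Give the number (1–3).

Key decimal bytes [217] = d9 is 1 byte ≤ B = 6; zero-pad to 6 bytes: K' = d9 00 00 00 00 00.
K' ⊕ ipad = ef 36 36 36 36 36; K' ⊕ opad = 85 5c 5c 5c 5c 5c.
m1: inner = H(ef 36 36 36 36 36 da a3) = 7a; tag = H(85 5c 5c 5c 5c 5c 7a) = cb
m2: inner = H(ef 36 36 36 36 36 6b 39) = a1; tag = H(85 5c 5c 5c 5c 5c a1) = f2 ← matches
m3: inner = H(ef 36 36 36 36 36 02 4f) = 4e; tag = H(85 5c 5c 5c 5c 5c 4e) = 9f

2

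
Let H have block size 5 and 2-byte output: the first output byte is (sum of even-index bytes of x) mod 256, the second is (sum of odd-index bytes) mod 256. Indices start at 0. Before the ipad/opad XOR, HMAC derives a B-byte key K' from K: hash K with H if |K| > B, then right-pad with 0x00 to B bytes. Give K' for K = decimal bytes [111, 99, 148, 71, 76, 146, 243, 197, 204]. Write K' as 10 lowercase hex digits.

|K| = 9 > B = 5, so first hash the key.
H(K): even-index sum = 782 mod 256 = 14; odd-index sum = 513 mod 256 = 1 → 0e 01.
Zero-pad H(K) = 0e 01 to 5 bytes: K' = 0e 01 00 00 00.

0e01000000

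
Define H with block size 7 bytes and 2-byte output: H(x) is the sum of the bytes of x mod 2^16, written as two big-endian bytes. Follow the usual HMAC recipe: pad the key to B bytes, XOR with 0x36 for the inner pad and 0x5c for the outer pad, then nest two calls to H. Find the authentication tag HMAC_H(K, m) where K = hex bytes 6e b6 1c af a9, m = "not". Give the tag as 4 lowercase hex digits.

04f6

Key hex bytes 6e b6 1c af a9 is 5 bytes ≤ B = 7; zero-pad to 7 bytes: K' = 6e b6 1c af a9 00 00.
K' ⊕ ipad = 58 80 2a 99 9f 36 36.  K' ⊕ opad = 32 ea 40 f3 f5 5c 5c.
Inner input = (K'⊕ipad) ∥ m = 58 80 2a 99 9f 36 36 ∥ 6e 6f 74.
Inner hash: sum = 88+128+42+153+159+54+54+110+111+116 = 1015 → 03 f7.
Outer input = (K'⊕opad) ∥ inner = 32 ea 40 f3 f5 5c 5c ∥ 03 f7.
Outer hash (tag): sum = 50+234+64+243+245+92+92+3+247 = 1270 → 04 f6.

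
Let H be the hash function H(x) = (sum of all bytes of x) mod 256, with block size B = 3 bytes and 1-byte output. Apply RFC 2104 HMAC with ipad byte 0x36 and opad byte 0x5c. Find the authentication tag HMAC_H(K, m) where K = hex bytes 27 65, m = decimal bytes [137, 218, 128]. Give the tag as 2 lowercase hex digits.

Key hex bytes 27 65 is 2 bytes ≤ B = 3; zero-pad to 3 bytes: K' = 27 65 00.
K' ⊕ ipad = 11 53 36.  K' ⊕ opad = 7b 39 5c.
Inner input = (K'⊕ipad) ∥ m = 11 53 36 ∥ 89 da 80.
Inner hash: sum = 17+83+54+137+218+128 = 637; mod 256 = 125 → 7d.
Outer input = (K'⊕opad) ∥ inner = 7b 39 5c ∥ 7d.
Outer hash (tag): sum = 123+57+92+125 = 397; mod 256 = 141 → 8d.

8d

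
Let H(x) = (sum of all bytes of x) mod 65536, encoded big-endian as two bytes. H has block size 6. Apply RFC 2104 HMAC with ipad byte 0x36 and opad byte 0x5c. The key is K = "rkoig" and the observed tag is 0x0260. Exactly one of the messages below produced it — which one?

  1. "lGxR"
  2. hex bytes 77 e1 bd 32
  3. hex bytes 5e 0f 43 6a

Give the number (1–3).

3

Key "rkoig" = 72 6b 6f 69 67 is 5 bytes ≤ B = 6; zero-pad to 6 bytes: K' = 72 6b 6f 69 67 00.
K' ⊕ ipad = 44 5d 59 5f 51 36; K' ⊕ opad = 2e 37 33 35 3b 5c.
m1: inner = H(44 5d 59 5f 51 36 6c 47 78 52) = 03 5d; tag = H(2e 37 33 35 3b 5c 03 5d) = 01c4
m2: inner = H(44 5d 59 5f 51 36 77 e1 bd 32) = 04 27; tag = H(2e 37 33 35 3b 5c 04 27) = 018f
m3: inner = H(44 5d 59 5f 51 36 5e 0f 43 6a) = 02 fa; tag = H(2e 37 33 35 3b 5c 02 fa) = 0260 ← matches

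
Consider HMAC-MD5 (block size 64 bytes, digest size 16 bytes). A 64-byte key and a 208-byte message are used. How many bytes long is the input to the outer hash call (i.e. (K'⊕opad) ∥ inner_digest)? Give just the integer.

80

Key is 64 ≤ 64 bytes, zero-padded: |K'| = 64.
Outer input = (K'⊕opad) ∥ H(inner) → 64 + 16 = 80 bytes.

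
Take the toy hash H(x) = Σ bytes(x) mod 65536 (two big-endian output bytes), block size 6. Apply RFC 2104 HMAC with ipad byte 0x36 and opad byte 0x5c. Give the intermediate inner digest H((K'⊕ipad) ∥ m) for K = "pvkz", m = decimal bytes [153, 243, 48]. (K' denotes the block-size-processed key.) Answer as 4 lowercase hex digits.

0357

Key "pvkz" = 70 76 6b 7a is 4 bytes ≤ B = 6; zero-pad to 6 bytes: K' = 70 76 6b 7a 00 00.
K' ⊕ ipad = 46 40 5d 4c 36 36.
Inner input = 46 40 5d 4c 36 36 ∥ 99 f3 30.
Inner hash: sum = 70+64+93+76+54+54+153+243+48 = 855 → 03 57.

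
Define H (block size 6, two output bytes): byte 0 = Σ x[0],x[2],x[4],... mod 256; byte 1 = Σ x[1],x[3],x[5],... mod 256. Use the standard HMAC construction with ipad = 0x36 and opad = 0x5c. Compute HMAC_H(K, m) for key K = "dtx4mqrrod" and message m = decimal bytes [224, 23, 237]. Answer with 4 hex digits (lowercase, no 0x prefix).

Key "dtx4mqrrod" = 64 74 78 34 6d 71 72 72 6f 64 is 10 bytes > B = 6, so hash it first: H(key) = 2a ef, then zero-pad to 6 bytes: K' = 2a ef 00 00 00 00.
K' ⊕ ipad = 1c d9 36 36 36 36.  K' ⊕ opad = 76 b3 5c 5c 5c 5c.
Inner input = (K'⊕ipad) ∥ m = 1c d9 36 36 36 36 ∥ e0 17 ed.
Inner hash: even-index sum = 597 mod 256 = 85; odd-index sum = 348 mod 256 = 92 → 55 5c.
Outer input = (K'⊕opad) ∥ inner = 76 b3 5c 5c 5c 5c ∥ 55 5c.
Outer hash (tag): even-index sum = 387 mod 256 = 131; odd-index sum = 455 mod 256 = 199 → 83 c7.

83c7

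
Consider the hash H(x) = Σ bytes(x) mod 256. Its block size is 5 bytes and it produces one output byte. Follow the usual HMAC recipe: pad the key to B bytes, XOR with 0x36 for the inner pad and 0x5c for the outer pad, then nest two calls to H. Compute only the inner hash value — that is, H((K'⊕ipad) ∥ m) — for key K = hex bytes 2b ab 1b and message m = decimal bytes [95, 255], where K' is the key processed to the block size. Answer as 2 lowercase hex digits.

b1

Key hex bytes 2b ab 1b is 3 bytes ≤ B = 5; zero-pad to 5 bytes: K' = 2b ab 1b 00 00.
K' ⊕ ipad = 1d 9d 2d 36 36.
Inner input = 1d 9d 2d 36 36 ∥ 5f ff.
Inner hash: sum = 29+157+45+54+54+95+255 = 689; mod 256 = 177 → b1.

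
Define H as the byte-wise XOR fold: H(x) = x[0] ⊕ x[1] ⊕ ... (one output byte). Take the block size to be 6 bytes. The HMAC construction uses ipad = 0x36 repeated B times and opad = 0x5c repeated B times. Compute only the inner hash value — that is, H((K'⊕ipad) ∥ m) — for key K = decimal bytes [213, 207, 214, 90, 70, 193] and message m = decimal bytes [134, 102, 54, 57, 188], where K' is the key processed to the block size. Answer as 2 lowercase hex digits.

Key decimal bytes [213, 207, 214, 90, 70, 193] = d5 cf d6 5a 46 c1 is exactly B = 6 bytes: K' = d5 cf d6 5a 46 c1.
K' ⊕ ipad = e3 f9 e0 6c 70 f7.
Inner input = e3 f9 e0 6c 70 f7 ∥ 86 66 36 39 bc.
Inner hash: XOR e3⊕f9⊕e0⊕6c⊕70⊕f7⊕86⊕66⊕36⊕39⊕bc = 42.

42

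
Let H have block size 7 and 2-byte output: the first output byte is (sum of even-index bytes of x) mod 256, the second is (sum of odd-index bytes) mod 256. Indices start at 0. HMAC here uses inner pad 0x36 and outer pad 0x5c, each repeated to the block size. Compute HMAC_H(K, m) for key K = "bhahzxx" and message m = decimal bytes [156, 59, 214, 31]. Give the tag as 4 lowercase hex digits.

412b

Key "bhahzxx" = 62 68 61 68 7a 78 78 is exactly B = 7 bytes: K' = 62 68 61 68 7a 78 78.
K' ⊕ ipad = 54 5e 57 5e 4c 4e 4e.  K' ⊕ opad = 3e 34 3d 34 26 24 24.
Inner input = (K'⊕ipad) ∥ m = 54 5e 57 5e 4c 4e 4e ∥ 9c 3b d6 1f.
Inner hash: even-index sum = 415 mod 256 = 159; odd-index sum = 636 mod 256 = 124 → 9f 7c.
Outer input = (K'⊕opad) ∥ inner = 3e 34 3d 34 26 24 24 ∥ 9f 7c.
Outer hash (tag): even-index sum = 321 mod 256 = 65; odd-index sum = 299 mod 256 = 43 → 41 2b.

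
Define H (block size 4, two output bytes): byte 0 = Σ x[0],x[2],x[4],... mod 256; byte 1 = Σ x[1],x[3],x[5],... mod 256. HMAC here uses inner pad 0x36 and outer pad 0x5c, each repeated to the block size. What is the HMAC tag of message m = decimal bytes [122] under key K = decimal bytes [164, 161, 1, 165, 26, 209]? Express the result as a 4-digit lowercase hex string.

78fe

Key decimal bytes [164, 161, 1, 165, 26, 209] = a4 a1 01 a5 1a d1 is 6 bytes > B = 4, so hash it first: H(key) = bf 17, then zero-pad to 4 bytes: K' = bf 17 00 00.
K' ⊕ ipad = 89 21 36 36.  K' ⊕ opad = e3 4b 5c 5c.
Inner input = (K'⊕ipad) ∥ m = 89 21 36 36 ∥ 7a.
Inner hash: even-index sum = 313 mod 256 = 57; odd-index sum = 87 mod 256 = 87 → 39 57.
Outer input = (K'⊕opad) ∥ inner = e3 4b 5c 5c ∥ 39 57.
Outer hash (tag): even-index sum = 376 mod 256 = 120; odd-index sum = 254 mod 256 = 254 → 78 fe.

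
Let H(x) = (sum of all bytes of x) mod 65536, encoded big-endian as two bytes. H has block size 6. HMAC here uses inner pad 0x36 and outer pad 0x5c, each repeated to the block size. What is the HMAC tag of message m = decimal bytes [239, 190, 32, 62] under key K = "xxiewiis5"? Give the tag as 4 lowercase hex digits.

0376

Key "xxiewiis5" = 78 78 69 65 77 69 69 73 35 is 9 bytes > B = 6, so hash it first: H(key) = 03 af, then zero-pad to 6 bytes: K' = 03 af 00 00 00 00.
K' ⊕ ipad = 35 99 36 36 36 36.  K' ⊕ opad = 5f f3 5c 5c 5c 5c.
Inner input = (K'⊕ipad) ∥ m = 35 99 36 36 36 36 ∥ ef be 20 3e.
Inner hash: sum = 53+153+54+54+54+54+239+190+32+62 = 945 → 03 b1.
Outer input = (K'⊕opad) ∥ inner = 5f f3 5c 5c 5c 5c ∥ 03 b1.
Outer hash (tag): sum = 95+243+92+92+92+92+3+177 = 886 → 03 76.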